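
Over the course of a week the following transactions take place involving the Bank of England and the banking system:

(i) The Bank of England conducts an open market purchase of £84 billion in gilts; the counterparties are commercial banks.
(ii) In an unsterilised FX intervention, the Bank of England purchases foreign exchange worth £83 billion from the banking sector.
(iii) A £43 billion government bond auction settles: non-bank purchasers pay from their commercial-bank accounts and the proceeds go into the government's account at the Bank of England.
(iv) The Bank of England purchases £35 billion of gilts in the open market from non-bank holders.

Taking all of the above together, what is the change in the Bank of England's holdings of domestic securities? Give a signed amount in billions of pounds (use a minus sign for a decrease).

+£119 billion

OMO purchase (from banks) £84 billion: securities added to the Bank of England's portfolio → +£84B.
FX purchase £83 billion: the Bank of England's securities portfolio is untouched → 0.
Government account inflow £43 billion: the Bank of England's securities portfolio is untouched → 0.
Asset purchase (from non-banks) £35 billion: securities added to the Bank of England's portfolio → +£35B.
Net: 84 + 0 + 0 + 35 = +£119 billion.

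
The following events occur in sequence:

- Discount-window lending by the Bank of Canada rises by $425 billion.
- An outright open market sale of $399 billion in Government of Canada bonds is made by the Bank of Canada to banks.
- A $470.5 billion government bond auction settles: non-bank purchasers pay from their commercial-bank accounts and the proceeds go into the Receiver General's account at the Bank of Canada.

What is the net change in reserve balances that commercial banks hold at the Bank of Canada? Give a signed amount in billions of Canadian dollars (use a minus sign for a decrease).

-$444.5 billion

Discount-window loan $425 billion: the loan is credited to the bank's reserve account → +$425B.
OMO sale (to banks) $399 billion: the buying banks pay out of their reserve balances → −$399B.
Government account inflow $470.5 billion: funds move from bank reserves into the government account → −$470.5B.
Net: 425 − 399 − 470.5 = -$444.5 billion.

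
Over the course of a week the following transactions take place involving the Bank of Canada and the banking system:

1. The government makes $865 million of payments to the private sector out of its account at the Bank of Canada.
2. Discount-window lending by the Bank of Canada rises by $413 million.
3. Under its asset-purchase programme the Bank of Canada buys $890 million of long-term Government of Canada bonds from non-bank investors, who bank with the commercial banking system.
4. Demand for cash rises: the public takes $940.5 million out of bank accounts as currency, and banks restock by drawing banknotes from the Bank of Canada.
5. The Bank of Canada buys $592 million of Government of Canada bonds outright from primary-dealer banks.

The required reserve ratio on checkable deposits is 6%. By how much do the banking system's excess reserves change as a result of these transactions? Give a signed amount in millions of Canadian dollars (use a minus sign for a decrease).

+$1770.63 million

Government spending $865 million: reserves +$865M, deposits +$865M.
Discount-window loan $413 million: reserves +$413M, deposits 0.
Asset purchase (from non-banks) $890 million: reserves +$890M, deposits +$890M.
Currency withdrawal $940.5 million: reserves −$940.5M, deposits −$940.5M.
OMO purchase (from banks) $592 million: reserves +$592M, deposits 0.
Totals: Δreserves = +$1819.5M, Δdeposits = +$814.5M.
Δrequired reserves = 6% × +$814.5M = +$48.87M.
Δexcess reserves = Δreserves − Δrequired = +$1819.5M − (+$48.87M) = +$1770.63 million.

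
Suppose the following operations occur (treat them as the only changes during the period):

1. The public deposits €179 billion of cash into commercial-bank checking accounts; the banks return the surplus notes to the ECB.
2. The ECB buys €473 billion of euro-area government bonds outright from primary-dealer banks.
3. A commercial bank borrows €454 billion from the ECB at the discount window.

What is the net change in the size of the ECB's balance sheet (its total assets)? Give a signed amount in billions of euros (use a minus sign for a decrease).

+€927 billion

Currency deposit €179 billion: only the composition of liabilities changes → 0.
OMO purchase (from banks) €473 billion: an ECB asset is acquired → +€473B.
Discount-window loan €454 billion: an ECB asset is acquired → +€454B.
Net: 0 + 473 + 454 = +€927 billion.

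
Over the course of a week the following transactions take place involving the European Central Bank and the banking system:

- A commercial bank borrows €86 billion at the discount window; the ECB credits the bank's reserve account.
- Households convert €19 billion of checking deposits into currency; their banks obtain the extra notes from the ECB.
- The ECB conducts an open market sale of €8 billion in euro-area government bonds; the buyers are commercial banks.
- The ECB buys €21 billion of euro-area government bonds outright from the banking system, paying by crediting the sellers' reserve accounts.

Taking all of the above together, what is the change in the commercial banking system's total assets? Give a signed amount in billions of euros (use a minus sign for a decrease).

ECB balance sheet:
  Assets:      Securities +€13B, Loans to banks +€86B
  Liabilities: Bank reserves +€80B, Currency in circulation +€19B
Commercial banking system:
  Assets:      Reserves at CB +€80B, Securities −€13B
  Liabilities: Checkable deposits −€19B, Borrowings from CB +€86B
Change in total bank assets = +€67 billion.

+€67 billion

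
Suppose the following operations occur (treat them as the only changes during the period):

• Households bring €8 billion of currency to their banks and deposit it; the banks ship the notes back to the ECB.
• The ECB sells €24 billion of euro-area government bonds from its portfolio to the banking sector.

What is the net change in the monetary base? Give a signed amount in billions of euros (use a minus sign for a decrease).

Currency deposit €8 billion: just a shift between currency and reserves — both are base money → 0.
OMO sale (to banks) €24 billion: ECB balance sheet contracts → −€24B.
Net: 0 − 24 = -€24 billion.

-€24 billion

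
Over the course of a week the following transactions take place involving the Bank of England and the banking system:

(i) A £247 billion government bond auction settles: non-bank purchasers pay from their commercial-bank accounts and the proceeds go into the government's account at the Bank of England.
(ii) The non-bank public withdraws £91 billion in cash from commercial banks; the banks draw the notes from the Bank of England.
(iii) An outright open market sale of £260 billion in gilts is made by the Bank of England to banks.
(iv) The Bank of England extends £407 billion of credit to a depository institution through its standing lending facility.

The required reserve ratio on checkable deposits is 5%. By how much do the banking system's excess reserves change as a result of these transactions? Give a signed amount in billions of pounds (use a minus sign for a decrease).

Government account inflow £247 billion: reserves −£247B, deposits −£247B.
Currency withdrawal £91 billion: reserves −£91B, deposits −£91B.
OMO sale (to banks) £260 billion: reserves −£260B, deposits 0.
Discount-window loan £407 billion: reserves +£407B, deposits 0.
Totals: Δreserves = −£191B, Δdeposits = −£338B.
Δrequired reserves = 5% × −£338B = −£16.9B.
Δexcess reserves = Δreserves − Δrequired = −£191B − (−£16.9B) = -£174.1 billion.

-£174.1 billion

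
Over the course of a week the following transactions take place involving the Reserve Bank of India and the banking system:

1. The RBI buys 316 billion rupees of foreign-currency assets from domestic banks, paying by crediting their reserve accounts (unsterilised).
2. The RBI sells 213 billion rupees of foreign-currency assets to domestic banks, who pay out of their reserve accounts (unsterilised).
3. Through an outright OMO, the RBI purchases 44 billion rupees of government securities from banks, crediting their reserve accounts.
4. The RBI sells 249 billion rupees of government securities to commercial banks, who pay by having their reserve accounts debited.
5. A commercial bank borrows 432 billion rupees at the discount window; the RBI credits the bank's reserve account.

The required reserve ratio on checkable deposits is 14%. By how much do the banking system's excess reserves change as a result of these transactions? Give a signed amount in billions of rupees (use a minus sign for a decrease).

+330 billion

FX purchase 316 billion rupees: reserves +316B, deposits 0.
FX sale 213 billion rupees: reserves −213B, deposits 0.
OMO purchase (from banks) 44 billion rupees: reserves +44B, deposits 0.
OMO sale (to banks) 249 billion rupees: reserves −249B, deposits 0.
Discount-window loan 432 billion rupees: reserves +432B, deposits 0.
Totals: Δreserves = +330B, Δdeposits = 0.
Δrequired reserves = 14% × 0 = 0.
Δexcess reserves = Δreserves − Δrequired = +330B − (0) = +330 billion.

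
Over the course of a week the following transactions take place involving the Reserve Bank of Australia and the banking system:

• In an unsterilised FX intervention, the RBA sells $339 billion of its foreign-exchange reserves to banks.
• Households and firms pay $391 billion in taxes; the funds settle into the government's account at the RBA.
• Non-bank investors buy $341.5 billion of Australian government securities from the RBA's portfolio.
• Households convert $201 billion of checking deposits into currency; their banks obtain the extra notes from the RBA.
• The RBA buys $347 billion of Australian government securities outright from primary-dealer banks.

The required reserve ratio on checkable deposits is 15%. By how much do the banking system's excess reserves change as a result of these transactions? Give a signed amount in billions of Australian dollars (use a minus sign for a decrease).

-$785.475 billion

FX sale $339 billion: reserves −$339B, deposits 0.
Government account inflow $391 billion: reserves −$391B, deposits −$391B.
Asset sale (to non-banks) $341.5 billion: reserves −$341.5B, deposits −$341.5B.
Currency withdrawal $201 billion: reserves −$201B, deposits −$201B.
OMO purchase (from banks) $347 billion: reserves +$347B, deposits 0.
Totals: Δreserves = −$925.5B, Δdeposits = −$933.5B.
Δrequired reserves = 15% × −$933.5B = −$140.025B.
Δexcess reserves = Δreserves − Δrequired = −$925.5B − (−$140.025B) = -$785.475 billion.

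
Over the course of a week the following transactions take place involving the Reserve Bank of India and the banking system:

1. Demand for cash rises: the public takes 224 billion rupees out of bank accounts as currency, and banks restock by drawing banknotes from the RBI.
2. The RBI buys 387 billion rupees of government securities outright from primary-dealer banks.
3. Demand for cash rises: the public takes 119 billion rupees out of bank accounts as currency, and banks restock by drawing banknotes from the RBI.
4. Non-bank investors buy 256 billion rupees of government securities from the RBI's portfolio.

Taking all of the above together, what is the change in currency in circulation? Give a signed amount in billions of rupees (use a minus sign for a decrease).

RBI balance sheet:
  Assets:      Securities +131B
  Liabilities: Bank reserves −212B, Currency in circulation +343B
So the change in currency in circulation is +343 billion.

+343 billion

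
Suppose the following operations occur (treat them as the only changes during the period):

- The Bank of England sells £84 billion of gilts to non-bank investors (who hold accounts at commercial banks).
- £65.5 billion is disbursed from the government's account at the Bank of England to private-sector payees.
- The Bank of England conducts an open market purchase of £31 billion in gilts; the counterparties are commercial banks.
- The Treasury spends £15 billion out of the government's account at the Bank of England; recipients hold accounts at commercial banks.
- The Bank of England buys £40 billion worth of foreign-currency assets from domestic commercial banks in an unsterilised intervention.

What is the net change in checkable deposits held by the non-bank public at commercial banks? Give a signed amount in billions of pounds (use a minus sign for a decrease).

Bank of England balance sheet:
  Assets:      Securities −£53B, Foreign assets +£40B
  Liabilities: Bank reserves +£67.5B, Government deposits −£80.5B
Commercial banking system:
  Assets:      Reserves at CB +£67.5B, Securities −£31B, Foreign assets −£40B
  Liabilities: Checkable deposits −£3.5B
So the change in checkable deposits held by the non-bank public at commercial banks is -£3.5 billion.

-£3.5 billion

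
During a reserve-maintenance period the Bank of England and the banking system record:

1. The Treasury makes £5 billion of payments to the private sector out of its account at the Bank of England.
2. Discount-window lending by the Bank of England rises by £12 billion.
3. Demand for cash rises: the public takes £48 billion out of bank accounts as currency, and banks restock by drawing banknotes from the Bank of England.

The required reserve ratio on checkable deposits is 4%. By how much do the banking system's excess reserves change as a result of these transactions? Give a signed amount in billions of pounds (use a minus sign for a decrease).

-£29.28 billion

Government spending £5 billion: reserves +£5B, deposits +£5B.
Discount-window loan £12 billion: reserves +£12B, deposits 0.
Currency withdrawal £48 billion: reserves −£48B, deposits −£48B.
Totals: Δreserves = −£31B, Δdeposits = −£43B.
Δrequired reserves = 4% × −£43B = −£1.72B.
Δexcess reserves = Δreserves − Δrequired = −£31B − (−£1.72B) = -£29.28 billion.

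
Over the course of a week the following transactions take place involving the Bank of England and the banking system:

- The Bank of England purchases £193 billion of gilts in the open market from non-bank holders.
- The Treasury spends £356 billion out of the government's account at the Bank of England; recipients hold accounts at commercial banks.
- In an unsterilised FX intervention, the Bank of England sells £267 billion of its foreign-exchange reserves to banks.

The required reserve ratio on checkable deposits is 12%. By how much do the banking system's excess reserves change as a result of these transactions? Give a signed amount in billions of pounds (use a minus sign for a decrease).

+£216.12 billion

Asset purchase (from non-banks) £193 billion: reserves +£193B, deposits +£193B.
Government spending £356 billion: reserves +£356B, deposits +£356B.
FX sale £267 billion: reserves −£267B, deposits 0.
Totals: Δreserves = +£282B, Δdeposits = +£549B.
Δrequired reserves = 12% × +£549B = +£65.88B.
Δexcess reserves = Δreserves − Δrequired = +£282B − (+£65.88B) = +£216.12 billion.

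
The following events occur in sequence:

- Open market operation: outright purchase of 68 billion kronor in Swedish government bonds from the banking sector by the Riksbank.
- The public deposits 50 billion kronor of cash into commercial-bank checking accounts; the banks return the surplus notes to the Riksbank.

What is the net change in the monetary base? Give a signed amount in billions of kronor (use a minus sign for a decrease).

+68 billion

Riksbank balance sheet:
  Assets:      Securities +68B
  Liabilities: Bank reserves +118B, Currency in circulation −50B
Monetary base = currency + reserves: −50B + (+118B) = +68 billion.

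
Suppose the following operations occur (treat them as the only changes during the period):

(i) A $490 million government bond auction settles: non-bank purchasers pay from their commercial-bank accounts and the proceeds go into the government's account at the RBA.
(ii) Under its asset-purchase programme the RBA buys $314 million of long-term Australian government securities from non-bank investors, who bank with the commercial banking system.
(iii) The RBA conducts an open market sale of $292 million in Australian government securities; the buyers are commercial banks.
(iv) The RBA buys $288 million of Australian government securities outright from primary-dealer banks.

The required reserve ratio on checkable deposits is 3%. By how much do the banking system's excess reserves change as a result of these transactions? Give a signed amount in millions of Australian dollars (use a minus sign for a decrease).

-$174.72 million

Government account inflow $490 million: reserves −$490M, deposits −$490M.
Asset purchase (from non-banks) $314 million: reserves +$314M, deposits +$314M.
OMO sale (to banks) $292 million: reserves −$292M, deposits 0.
OMO purchase (from banks) $288 million: reserves +$288M, deposits 0.
Totals: Δreserves = −$180M, Δdeposits = −$176M.
Δrequired reserves = 3% × −$176M = −$5.28M.
Δexcess reserves = Δreserves − Δrequired = −$180M − (−$5.28M) = -$174.72 million.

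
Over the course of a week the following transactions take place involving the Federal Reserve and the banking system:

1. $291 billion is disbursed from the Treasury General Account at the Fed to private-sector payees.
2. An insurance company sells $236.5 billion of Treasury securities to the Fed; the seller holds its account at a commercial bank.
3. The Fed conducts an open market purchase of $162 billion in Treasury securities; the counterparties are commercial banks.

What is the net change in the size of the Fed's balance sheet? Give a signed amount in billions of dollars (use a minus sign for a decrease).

Fed balance sheet:
  Assets:      Securities +$398.5B
  Liabilities: Bank reserves +$689.5B, Government deposits −$291B
Change in total Fed assets = +$398.5 billion.

+$398.5 billion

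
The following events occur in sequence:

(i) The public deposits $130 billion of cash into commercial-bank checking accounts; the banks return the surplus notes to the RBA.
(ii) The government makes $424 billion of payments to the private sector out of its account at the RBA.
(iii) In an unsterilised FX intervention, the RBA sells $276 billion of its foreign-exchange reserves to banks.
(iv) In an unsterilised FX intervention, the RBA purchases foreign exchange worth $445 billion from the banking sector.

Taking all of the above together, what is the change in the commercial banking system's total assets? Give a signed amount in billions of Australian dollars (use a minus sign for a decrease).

RBA balance sheet:
  Assets:      Foreign assets +$169B
  Liabilities: Bank reserves +$723B, Currency in circulation −$130B, Government deposits −$424B
Commercial banking system:
  Assets:      Reserves at CB +$723B, Foreign assets −$169B
  Liabilities: Checkable deposits +$554B
Change in total bank assets = +$554 billion.

+$554 billion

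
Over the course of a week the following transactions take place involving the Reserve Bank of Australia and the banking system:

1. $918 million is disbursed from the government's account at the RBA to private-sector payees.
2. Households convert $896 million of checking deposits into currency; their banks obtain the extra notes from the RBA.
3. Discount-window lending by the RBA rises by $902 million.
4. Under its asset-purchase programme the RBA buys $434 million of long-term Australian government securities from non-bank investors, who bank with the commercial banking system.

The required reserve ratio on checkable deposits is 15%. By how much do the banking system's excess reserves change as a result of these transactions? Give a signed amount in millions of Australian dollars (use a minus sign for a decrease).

+$1289.6 million

Government spending $918 million: reserves +$918M, deposits +$918M.
Currency withdrawal $896 million: reserves −$896M, deposits −$896M.
Discount-window loan $902 million: reserves +$902M, deposits 0.
Asset purchase (from non-banks) $434 million: reserves +$434M, deposits +$434M.
Totals: Δreserves = +$1358M, Δdeposits = +$456M.
Δrequired reserves = 15% × +$456M = +$68.4M.
Δexcess reserves = Δreserves − Δrequired = +$1358M − (+$68.4M) = +$1289.6 million.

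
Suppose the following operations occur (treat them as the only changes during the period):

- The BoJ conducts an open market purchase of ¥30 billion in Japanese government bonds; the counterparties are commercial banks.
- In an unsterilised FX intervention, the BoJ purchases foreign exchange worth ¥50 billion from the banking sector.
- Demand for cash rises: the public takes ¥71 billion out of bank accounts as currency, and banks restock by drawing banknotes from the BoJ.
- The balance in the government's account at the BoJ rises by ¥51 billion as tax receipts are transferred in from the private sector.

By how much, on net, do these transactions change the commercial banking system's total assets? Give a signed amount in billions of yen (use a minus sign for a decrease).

BoJ balance sheet:
  Assets:      Securities +¥30B, Foreign assets +¥50B
  Liabilities: Bank reserves −¥42B, Currency in circulation +¥71B, Government deposits +¥51B
Commercial banking system:
  Assets:      Reserves at CB −¥42B, Securities −¥30B, Foreign assets −¥50B
  Liabilities: Checkable deposits −¥122B
Change in total bank assets = -¥122 billion.

-¥122 billion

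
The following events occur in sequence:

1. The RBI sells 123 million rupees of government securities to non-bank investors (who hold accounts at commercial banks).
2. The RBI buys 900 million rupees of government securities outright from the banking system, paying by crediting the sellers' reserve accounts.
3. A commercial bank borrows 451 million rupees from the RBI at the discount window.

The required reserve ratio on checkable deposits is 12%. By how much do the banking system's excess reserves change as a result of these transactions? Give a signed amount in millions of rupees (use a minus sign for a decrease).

Asset sale (to non-banks) 123 million rupees: reserves −123M, deposits −123M.
OMO purchase (from banks) 900 million rupees: reserves +900M, deposits 0.
Discount-window loan 451 million rupees: reserves +451M, deposits 0.
Totals: Δreserves = +1228M, Δdeposits = −123M.
Δrequired reserves = 12% × −123M = −14.76M.
Δexcess reserves = Δreserves − Δrequired = +1228M − (−14.76M) = +1242.76 million.

+1242.76 million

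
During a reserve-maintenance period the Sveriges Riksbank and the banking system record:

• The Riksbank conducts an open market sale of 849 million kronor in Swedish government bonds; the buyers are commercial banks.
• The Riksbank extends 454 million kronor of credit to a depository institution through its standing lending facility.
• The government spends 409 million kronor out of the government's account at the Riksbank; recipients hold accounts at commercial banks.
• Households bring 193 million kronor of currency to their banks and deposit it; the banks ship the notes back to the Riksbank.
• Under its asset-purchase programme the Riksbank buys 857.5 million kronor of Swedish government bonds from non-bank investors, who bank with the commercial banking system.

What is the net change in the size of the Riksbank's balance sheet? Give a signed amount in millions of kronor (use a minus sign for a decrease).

+462.5 million

OMO sale (to banks) 849 million kronor: a Riksbank asset is shed → −849M.
Discount-window loan 454 million kronor: a Riksbank asset is acquired → +454M.
Government spending 409 million kronor: only the composition of liabilities changes → 0.
Currency deposit 193 million kronor: only the composition of liabilities changes → 0.
Asset purchase (from non-banks) 857.5 million kronor: a Riksbank asset is acquired → +857.5M.
Net: −849 + 454 + 0 + 0 + 857.5 = +462.5 million.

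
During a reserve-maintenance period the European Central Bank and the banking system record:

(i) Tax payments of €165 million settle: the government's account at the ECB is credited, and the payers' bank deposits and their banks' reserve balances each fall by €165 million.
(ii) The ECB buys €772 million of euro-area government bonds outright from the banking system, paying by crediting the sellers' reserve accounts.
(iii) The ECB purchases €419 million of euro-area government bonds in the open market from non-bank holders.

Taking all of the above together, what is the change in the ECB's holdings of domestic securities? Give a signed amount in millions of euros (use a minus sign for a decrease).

ECB balance sheet:
  Assets:      Securities +€1191M
  Liabilities: Bank reserves +€1026M, Government deposits +€165M
Commercial banking system:
  Assets:      Reserves at CB +€1026M, Securities −€772M
  Liabilities: Checkable deposits +€254M
So the change in the ECB's holdings of domestic securities is +€1191 million.

+€1191 million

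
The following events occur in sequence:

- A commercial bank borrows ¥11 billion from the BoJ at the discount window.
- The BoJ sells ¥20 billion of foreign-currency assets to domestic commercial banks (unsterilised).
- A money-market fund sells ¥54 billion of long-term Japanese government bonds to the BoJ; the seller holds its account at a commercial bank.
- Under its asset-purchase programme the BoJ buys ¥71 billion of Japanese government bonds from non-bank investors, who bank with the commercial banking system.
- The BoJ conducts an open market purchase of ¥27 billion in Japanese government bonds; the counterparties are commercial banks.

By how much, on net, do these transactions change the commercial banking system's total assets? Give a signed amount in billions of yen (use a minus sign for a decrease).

+¥136 billion

Discount-window loan ¥11 billion: bank balance sheets expand → +¥11B.
FX sale ¥20 billion: just an asset swap on bank balance sheets → 0.
Asset purchase (from non-banks) ¥54 billion: bank balance sheets expand → +¥54B.
Asset purchase (from non-banks) ¥71 billion: bank balance sheets expand → +¥71B.
OMO purchase (from banks) ¥27 billion: just an asset swap on bank balance sheets → 0.
Net: 11 + 0 + 54 + 71 + 0 = +¥136 billion.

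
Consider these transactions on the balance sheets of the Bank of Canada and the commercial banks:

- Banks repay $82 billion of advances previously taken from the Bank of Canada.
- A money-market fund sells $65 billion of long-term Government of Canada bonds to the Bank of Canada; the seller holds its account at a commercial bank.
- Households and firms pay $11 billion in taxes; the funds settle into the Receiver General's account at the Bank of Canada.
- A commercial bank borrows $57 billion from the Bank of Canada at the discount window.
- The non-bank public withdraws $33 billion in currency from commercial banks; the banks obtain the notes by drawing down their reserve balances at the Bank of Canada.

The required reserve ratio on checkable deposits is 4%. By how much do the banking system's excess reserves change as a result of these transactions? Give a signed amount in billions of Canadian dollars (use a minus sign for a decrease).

-$4.84 billion

Discount-window repayment $82 billion: reserves −$82B, deposits 0.
Asset purchase (from non-banks) $65 billion: reserves +$65B, deposits +$65B.
Government account inflow $11 billion: reserves −$11B, deposits −$11B.
Discount-window loan $57 billion: reserves +$57B, deposits 0.
Currency withdrawal $33 billion: reserves −$33B, deposits −$33B.
Totals: Δreserves = −$4B, Δdeposits = +$21B.
Δrequired reserves = 4% × +$21B = +$0.84B.
Δexcess reserves = Δreserves − Δrequired = −$4B − (+$0.84B) = -$4.84 billion.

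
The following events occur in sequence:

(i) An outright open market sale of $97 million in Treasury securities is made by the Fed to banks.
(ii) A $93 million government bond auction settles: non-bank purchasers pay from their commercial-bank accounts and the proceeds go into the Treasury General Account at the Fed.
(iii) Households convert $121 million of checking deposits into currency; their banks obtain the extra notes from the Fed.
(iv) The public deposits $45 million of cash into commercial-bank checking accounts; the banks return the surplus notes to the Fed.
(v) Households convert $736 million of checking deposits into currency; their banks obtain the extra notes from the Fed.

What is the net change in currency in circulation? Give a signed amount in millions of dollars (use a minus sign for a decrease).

Fed balance sheet:
  Assets:      Securities −$97M
  Liabilities: Bank reserves −$1002M, Currency in circulation +$812M, Government deposits +$93M
So the change in currency in circulation is +$812 million.

+$812 million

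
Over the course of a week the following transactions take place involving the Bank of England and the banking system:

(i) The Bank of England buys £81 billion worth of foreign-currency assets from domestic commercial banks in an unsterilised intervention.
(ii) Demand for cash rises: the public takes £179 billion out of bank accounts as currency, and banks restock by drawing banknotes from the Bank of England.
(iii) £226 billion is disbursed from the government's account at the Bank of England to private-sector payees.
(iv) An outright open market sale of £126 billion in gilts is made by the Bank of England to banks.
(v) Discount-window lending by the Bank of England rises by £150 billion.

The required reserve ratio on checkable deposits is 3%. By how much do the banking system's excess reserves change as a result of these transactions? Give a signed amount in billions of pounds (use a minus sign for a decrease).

FX purchase £81 billion: reserves +£81B, deposits 0.
Currency withdrawal £179 billion: reserves −£179B, deposits −£179B.
Government spending £226 billion: reserves +£226B, deposits +£226B.
OMO sale (to banks) £126 billion: reserves −£126B, deposits 0.
Discount-window loan £150 billion: reserves +£150B, deposits 0.
Totals: Δreserves = +£152B, Δdeposits = +£47B.
Δrequired reserves = 3% × +£47B = +£1.41B.
Δexcess reserves = Δreserves − Δrequired = +£152B − (+£1.41B) = +£150.59 billion.

+£150.59 billion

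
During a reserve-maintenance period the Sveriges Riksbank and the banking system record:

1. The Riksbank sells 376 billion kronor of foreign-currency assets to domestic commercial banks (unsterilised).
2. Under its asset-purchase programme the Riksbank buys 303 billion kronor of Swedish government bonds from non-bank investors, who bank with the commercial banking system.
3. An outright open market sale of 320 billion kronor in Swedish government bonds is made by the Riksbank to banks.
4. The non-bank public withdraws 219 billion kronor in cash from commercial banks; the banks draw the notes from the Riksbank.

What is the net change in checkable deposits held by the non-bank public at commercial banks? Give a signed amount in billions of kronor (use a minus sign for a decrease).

+84 billion

FX sale 376 billion kronor: the counterparty is a bank, so public deposits are unchanged → 0.
Asset purchase (from non-banks) 303 billion kronor: non-bank counterparties' bank balances rise → +303B.
OMO sale (to banks) 320 billion kronor: the counterparty is a bank, so public deposits are unchanged → 0.
Currency withdrawal 219 billion kronor: non-bank counterparties' bank balances fall → −219B.
Net: 0 + 303 + 0 − 219 = +84 billion.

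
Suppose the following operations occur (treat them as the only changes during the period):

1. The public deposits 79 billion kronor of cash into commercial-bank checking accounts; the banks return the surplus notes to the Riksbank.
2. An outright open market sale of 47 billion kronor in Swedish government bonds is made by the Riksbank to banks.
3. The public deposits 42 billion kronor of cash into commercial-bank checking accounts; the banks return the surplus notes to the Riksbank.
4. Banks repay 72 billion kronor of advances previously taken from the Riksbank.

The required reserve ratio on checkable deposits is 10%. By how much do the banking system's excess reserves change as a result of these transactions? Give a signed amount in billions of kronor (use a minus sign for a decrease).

Currency deposit 79 billion kronor: reserves +79B, deposits +79B.
OMO sale (to banks) 47 billion kronor: reserves −47B, deposits 0.
Currency deposit 42 billion kronor: reserves +42B, deposits +42B.
Discount-window repayment 72 billion kronor: reserves −72B, deposits 0.
Totals: Δreserves = +2B, Δdeposits = +121B.
Δrequired reserves = 10% × +121B = +12.1B.
Δexcess reserves = Δreserves − Δrequired = +2B − (+12.1B) = -10.1 billion.

-10.1 billion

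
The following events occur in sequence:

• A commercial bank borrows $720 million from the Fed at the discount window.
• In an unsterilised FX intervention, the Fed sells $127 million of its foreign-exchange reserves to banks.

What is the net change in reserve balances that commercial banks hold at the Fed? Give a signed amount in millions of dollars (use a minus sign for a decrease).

+$593 million

Fed balance sheet:
  Assets:      Loans to banks +$720M, Foreign assets −$127M
  Liabilities: Bank reserves +$593M
So the change in reserve balances that commercial banks hold at the Fed is +$593 million.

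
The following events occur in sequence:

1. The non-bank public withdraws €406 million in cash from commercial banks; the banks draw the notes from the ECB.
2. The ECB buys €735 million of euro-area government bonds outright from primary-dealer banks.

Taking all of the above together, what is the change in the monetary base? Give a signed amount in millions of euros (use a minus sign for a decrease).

+€735 million

ECB balance sheet:
  Assets:      Securities +€735M
  Liabilities: Bank reserves +€329M, Currency in circulation +€406M
Monetary base = currency + reserves: +€406M + (+€329M) = +€735 million.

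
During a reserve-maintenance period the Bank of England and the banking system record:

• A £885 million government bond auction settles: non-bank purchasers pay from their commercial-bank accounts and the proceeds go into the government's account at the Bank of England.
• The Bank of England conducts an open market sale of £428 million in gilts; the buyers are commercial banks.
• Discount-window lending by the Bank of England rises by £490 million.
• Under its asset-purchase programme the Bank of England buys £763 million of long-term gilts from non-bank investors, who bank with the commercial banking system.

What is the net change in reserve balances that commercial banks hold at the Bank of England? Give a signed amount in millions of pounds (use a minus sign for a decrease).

-£60 million

Government account inflow £885 million: funds move from bank reserves into the government account → −£885M.
OMO sale (to banks) £428 million: the buying banks pay out of their reserve balances → −£428M.
Discount-window loan £490 million: the loan is credited to the bank's reserve account → +£490M.
Asset purchase (from non-banks) £763 million: the Bank of England pays by crediting reserve accounts → +£763M.
Net: −885 − 428 + 490 + 763 = -£60 million.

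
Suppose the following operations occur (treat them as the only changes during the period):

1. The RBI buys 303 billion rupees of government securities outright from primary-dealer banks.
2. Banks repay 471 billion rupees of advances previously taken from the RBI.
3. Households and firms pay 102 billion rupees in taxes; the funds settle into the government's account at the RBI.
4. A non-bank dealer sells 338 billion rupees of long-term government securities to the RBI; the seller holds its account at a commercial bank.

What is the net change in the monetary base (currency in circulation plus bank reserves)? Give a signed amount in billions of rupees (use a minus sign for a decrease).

RBI balance sheet:
  Assets:      Securities +641B, Loans to banks −471B
  Liabilities: Bank reserves +68B, Government deposits +102B
Monetary base = currency + reserves: 0 + (+68B) = +68 billion.

+68 billion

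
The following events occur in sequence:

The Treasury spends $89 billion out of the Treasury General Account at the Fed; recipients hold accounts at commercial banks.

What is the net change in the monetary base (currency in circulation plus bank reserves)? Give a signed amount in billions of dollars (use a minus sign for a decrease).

+$89 billion

Fed balance sheet:
  Assets:      no change
  Liabilities: Bank reserves +$89B, Government deposits −$89B
Commercial banking system:
  Assets:      Reserves at CB +$89B
  Liabilities: Checkable deposits +$89B
Monetary base = currency + reserves: 0 + (+$89B) = +$89 billion.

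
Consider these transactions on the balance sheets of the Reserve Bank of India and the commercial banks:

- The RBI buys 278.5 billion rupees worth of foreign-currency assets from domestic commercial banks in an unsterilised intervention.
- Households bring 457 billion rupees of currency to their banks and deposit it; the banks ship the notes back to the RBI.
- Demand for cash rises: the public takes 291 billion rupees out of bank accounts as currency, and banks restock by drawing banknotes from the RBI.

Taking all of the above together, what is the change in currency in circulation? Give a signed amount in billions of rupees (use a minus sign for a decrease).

-166 billion

FX purchase 278.5 billion rupees: no currency enters or leaves circulation → 0.
Currency deposit 457 billion rupees: notes return to the central bank → −457B.
Currency withdrawal 291 billion rupees: notes leave the central bank → +291B.
Net: 0 − 457 + 291 = -166 billion.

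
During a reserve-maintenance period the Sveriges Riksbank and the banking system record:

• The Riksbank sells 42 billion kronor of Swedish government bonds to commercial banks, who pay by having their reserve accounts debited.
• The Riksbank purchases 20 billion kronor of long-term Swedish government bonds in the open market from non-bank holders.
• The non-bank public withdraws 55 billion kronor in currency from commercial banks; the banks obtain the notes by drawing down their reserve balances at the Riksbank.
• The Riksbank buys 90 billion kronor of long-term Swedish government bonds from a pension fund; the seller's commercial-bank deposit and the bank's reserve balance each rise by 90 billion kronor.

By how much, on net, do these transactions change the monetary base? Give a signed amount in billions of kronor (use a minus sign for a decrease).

OMO sale (to banks) 42 billion kronor: Riksbank balance sheet contracts → −42B.
Asset purchase (from non-banks) 20 billion kronor: Riksbank balance sheet expands → +20B.
Currency withdrawal 55 billion kronor: just a shift between currency and reserves — both are base money → 0.
Asset purchase (from non-banks) 90 billion kronor: Riksbank balance sheet expands → +90B.
Net: −42 + 20 + 0 + 90 = +68 billion.

+68 billion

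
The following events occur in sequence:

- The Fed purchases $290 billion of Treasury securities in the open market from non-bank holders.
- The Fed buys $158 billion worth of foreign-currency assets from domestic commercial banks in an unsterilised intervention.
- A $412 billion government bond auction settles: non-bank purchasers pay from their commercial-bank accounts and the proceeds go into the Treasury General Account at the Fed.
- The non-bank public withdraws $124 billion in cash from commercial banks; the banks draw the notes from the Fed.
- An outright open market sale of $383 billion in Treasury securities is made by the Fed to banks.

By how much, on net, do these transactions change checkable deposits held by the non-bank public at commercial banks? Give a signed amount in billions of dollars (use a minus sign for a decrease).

Asset purchase (from non-banks) $290 billion: non-bank counterparties' bank balances rise → +$290B.
FX purchase $158 billion: the counterparty is a bank, so public deposits are unchanged → 0.
Government account inflow $412 billion: non-bank counterparties' bank balances fall → −$412B.
Currency withdrawal $124 billion: non-bank counterparties' bank balances fall → −$124B.
OMO sale (to banks) $383 billion: the counterparty is a bank, so public deposits are unchanged → 0.
Net: 290 + 0 − 412 − 124 + 0 = -$246 billion.

-$246 billion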